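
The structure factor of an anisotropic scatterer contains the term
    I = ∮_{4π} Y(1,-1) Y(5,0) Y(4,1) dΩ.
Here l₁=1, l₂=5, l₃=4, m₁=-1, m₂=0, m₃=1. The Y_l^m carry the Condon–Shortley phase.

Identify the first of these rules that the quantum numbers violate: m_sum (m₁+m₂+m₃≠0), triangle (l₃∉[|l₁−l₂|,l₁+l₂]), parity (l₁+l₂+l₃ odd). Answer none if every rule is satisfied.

Σmᵢ = 0  ✓
l₃∈[|l₁−l₂|,l₁+l₂]=[4,6], have l₃=4  ✓
Σlᵢ = 10 ⇒ even  ✓

none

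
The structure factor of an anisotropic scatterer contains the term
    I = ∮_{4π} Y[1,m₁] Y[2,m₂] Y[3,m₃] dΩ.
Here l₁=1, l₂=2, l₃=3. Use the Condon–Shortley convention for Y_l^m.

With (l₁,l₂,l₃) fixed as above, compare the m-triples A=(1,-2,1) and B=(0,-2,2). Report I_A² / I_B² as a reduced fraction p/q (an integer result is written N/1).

1/5

Shared (l₁,l₂,l₃)=(1,2,3): N and (l;000)² cancel in I_A²/I_B².
A: Δ = 0!·2!·4!/7! = 1/105; Racah Σ t=0..0: t=0:+1/48 = 1/48; ⇒ 3j(1 2 3; 1 -2 1)² = 1/105, sgn +1
B: Δ = 0!·2!·4!/7! = 1/105; Racah Σ t=0..0: t=0:+1/24 = 1/24; ⇒ 3j(1 2 3; 0 -2 2)² = 1/21, sgn -1
I_A²/I_B² = (1/105)/(1/21) = 1/5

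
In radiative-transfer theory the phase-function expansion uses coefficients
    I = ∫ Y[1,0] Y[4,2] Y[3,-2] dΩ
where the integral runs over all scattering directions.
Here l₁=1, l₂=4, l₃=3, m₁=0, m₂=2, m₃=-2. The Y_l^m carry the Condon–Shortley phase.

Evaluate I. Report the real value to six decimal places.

0.213244

Rules hold: Σm=0, L=8 even, 3≤3≤5.
N = 3·9·7 = 189
Δ = 2!·0!·6!/9! = 1/252
Racah Σ t=1..1: t=1:−1/36 = -1/36
⇒ 3j(1 4 3; 0 0 0)² = 4/63, sgn +1
Racah Σ t=1..1: t=1:−1/120 = -1/120
⇒ 3j(1 4 3; 0 2 -2)² = 1/21, sgn +1
4πI² = N·(3j₀)²·(3jₘ)² = 4/7
I = +1·√(0.571429/4π) = 0.21324362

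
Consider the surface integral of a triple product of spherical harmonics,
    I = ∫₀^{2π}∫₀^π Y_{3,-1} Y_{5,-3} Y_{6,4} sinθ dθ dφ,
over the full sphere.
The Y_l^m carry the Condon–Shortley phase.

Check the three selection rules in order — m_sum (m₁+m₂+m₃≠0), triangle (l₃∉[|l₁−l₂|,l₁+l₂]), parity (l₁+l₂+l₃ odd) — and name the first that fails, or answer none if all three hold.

none

azimuthal sum: -1 − 3 + 4 = 0  ✓
2 ≤ 6 ≤ 8 (triangle on l)  ✓
L = 3 + 5 + 6 = 14 (even)  ✓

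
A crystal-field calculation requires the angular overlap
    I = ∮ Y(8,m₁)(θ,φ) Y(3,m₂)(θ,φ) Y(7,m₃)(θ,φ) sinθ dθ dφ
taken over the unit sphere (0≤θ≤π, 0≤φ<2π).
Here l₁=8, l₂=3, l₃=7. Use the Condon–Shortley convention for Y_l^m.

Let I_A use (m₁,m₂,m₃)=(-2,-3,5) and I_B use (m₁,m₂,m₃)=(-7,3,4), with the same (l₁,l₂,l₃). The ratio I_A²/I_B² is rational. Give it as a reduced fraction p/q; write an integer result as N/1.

Same 8,3,7: normalisation and zero-m 3j drop out of the ratio.
A: Δ: 4! 12! 2! / 19! → 1/5290740; sum: t=0:+1/348364800 = 1/348364800; 3j²(8 3 7; -2 -3 5) = Δ·Π!·Σ² = 165/58786  (sign +1)
B: Δ: 4! 12! 2! / 19! → 1/5290740; sum: t=4:+1/1916006400 = 1/1916006400; 3j²(8 3 7; -7 3 4) = Δ·Π!·Σ² = 15/1292  (sign -1)
I_A²/I_B² = (165/58786)/(15/1292) = 22/91

22/91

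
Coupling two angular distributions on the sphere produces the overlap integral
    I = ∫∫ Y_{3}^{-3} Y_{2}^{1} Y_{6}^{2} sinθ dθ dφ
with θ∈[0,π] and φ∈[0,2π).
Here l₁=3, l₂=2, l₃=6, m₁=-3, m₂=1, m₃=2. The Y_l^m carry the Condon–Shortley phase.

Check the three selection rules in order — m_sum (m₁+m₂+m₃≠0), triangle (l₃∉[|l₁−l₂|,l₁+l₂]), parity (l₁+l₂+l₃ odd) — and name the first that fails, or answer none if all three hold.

m₁+m₂+m₃ = -3 + 1 + 2 = 0  ✓
triangle: |3−2|=1 ≤ l₃=6 ≤ 3+2=5  ✗
parity: l₁+l₂+l₃ = 11 is odd

triangle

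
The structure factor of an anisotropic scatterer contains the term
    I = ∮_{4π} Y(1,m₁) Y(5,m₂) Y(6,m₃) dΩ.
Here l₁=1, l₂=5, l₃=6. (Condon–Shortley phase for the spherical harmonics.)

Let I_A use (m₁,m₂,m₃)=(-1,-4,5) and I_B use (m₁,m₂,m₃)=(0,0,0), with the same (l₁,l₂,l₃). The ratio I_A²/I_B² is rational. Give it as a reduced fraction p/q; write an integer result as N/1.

55/36

l's match ⇒ only the (l;m) 3-j factors differ between A and B.
A: triangle coeff Δ(1,5,6) = 1/858; Σ_t [0,0]: t=0:+1/725760 = 1/725760; (3j)²=5/78 [(1 5 6; -1 -4 5)], sign=-1
B: triangle coeff Δ(1,5,6) = 1/858; Σ_t [0,0]: t=0:+1/14400 = 1/14400; (3j)²=6/143 [(1 5 6; 0 0 0)], sign=+1
I_A²/I_B² = (5/78)/(6/143) = 55/36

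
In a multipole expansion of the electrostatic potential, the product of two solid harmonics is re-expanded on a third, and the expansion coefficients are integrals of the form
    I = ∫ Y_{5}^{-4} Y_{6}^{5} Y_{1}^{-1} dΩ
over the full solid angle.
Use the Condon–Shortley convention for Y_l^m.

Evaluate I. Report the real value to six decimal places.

-0.303018

m-sum 0 ✓  L=12 even ✓  1≤1≤11 ✓
Π(2lᵢ+1) = 11×13×3 = 429
triangle coeff Δ(5,6,1) = 1/858
Σ_t [5,5]: t=5:−1/14400 = -1/14400
(3j)²=6/143 [(5 6 1; 0 0 0)], sign=+1
Σ_t [9,9]: t=9:−1/725760 = -1/725760
(3j)²=5/78 [(5 6 1; -4 5 -1)], sign=-1
⇒ 4πI² = 15/13
I = (-1)√(15/13/(4π)) = -0.30301841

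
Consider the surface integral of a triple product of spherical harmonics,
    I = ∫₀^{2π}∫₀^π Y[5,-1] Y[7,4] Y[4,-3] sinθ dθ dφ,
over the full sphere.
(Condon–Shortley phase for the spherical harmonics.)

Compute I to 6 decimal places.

-0.069211

m-sum 0 ✓  L=16 even ✓  2≤4≤12 ✓
Π(2lᵢ+1) = 11×15×9 = 1485
triangle coeff Δ(5,7,4) = 1/6126120
Σ_t [3,5]: t=3:−1/69120 t=4:+1/20736 t=5:−1/69120 = 1/51840
(3j)²=280/21879 [(5 7 4; 0 0 0)], sign=+1
Σ_t [5,6]: t=5:−1/518400 t=6:+1/345600 = 1/1036800
(3j)²=7/2210 [(5 7 4; -1 4 -3)], sign=-1
⇒ 4πI² = 2940/48841
I = (-1)√(2940/48841/(4π)) = -0.06921121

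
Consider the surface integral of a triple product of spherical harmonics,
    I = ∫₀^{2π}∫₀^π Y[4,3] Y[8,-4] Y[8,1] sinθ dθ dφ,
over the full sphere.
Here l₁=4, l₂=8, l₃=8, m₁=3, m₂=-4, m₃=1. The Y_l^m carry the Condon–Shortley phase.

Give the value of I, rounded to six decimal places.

m-sum 0 ✓  L=20 even ✓  4≤8≤12 ✓
Π(2lᵢ+1) = 9×17×17 = 2601
triangle coeff Δ(4,8,8) = 1/185175900
Σ_t [0,4]: t=0:+1/557383680 t=1:−1/21772800 t=2:+1/8294400 t=3:−1/21772800 t=4:+1/557383680 = 1/30965760
(3j)²=36/4199 [(4 8 8; 0 0 0)], sign=+1
Σ_t [0,1]: t=0:+1/139345920 t=1:−1/313528320 = 1/250822656
(3j)²=1375/151164 [(4 8 8; 3 -4 1)], sign=-1
⇒ 4πI² = 12375/61009
I = (-1)√(12375/61009/(4π)) = -0.12704884

-0.127049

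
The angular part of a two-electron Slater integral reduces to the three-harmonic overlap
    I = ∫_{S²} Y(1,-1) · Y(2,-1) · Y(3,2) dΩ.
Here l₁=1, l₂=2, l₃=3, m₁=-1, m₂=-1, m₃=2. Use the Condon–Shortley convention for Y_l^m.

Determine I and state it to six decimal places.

Checks pass: Σm=0; 6 even; l₃=3∈[1,3].
(2·1+1)(2·2+1)(2·3+1) = 105
Δ: 0! 2! 4! / 7! → 1/105
sum: t=0:+1/4 = 1/4
3j²(1 2 3; 0 0 0) = Δ·Π!·Σ² = 3/35  (sign -1)
sum: t=0:+1/12 = 1/12
3j²(1 2 3; -1 -1 2) = Δ·Π!·Σ² = 2/21  (sign -1)
combine: 4πI² = 105·3/35·2/21 = 6/7
take √, sign +1: I = 0.26116903

0.261169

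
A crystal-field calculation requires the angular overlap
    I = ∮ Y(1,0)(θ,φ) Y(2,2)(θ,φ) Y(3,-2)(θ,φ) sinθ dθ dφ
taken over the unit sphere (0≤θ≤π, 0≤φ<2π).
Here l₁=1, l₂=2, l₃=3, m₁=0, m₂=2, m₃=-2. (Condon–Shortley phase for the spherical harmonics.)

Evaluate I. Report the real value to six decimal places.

Checks pass: Σm=0; 6 even; l₃=3∈[1,3].
(2·1+1)(2·2+1)(2·3+1) = 105
Δ: 0! 2! 4! / 7! → 1/105
sum: t=0:+1/4 = 1/4
3j²(1 2 3; 0 0 0) = Δ·Π!·Σ² = 3/35  (sign -1)
sum: t=0:+1/24 = 1/24
3j²(1 2 3; 0 2 -2) = Δ·Π!·Σ² = 1/21  (sign -1)
combine: 4πI² = 105·3/35·1/21 = 3/7
take √, sign +1: I = 0.18467439

0.184674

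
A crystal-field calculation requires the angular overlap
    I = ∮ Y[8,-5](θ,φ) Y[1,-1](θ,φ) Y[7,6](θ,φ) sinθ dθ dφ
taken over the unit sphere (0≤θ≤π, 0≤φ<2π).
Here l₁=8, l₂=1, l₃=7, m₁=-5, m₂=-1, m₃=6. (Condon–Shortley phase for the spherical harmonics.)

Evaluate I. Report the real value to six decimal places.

Checks pass: Σm=0; 16 even; l₃=7∈[7,9].
(2·8+1)(2·1+1)(2·7+1) = 765
Δ: 2! 14! 0! / 17! → 1/2040
sum: t=1:−1/25401600 = -1/25401600
3j²(8 1 7; 0 0 0) = Δ·Π!·Σ² = 8/255  (sign +1)
sum: t=0:+1/12454041600 = 1/12454041600
3j²(8 1 7; -5 -1 6) = Δ·Π!·Σ² = 1/680  (sign -1)
combine: 4πI² = 765·8/255·1/680 = 3/85
take √, sign -1: I = -0.05299638

-0.052996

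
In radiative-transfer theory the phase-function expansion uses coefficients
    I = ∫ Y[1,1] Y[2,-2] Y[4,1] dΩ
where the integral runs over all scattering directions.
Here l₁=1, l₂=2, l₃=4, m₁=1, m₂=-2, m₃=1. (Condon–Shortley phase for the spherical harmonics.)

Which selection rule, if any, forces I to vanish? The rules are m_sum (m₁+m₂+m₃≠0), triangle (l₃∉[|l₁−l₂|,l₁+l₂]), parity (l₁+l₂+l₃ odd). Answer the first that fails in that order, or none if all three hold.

triangle

m₁+m₂+m₃ = 1 − 2 + 1 = 0  ✓
triangle: |1−2|=1 ≤ l₃=4 ≤ 1+2=3  ✗
parity: l₁+l₂+l₃ = 7 is odd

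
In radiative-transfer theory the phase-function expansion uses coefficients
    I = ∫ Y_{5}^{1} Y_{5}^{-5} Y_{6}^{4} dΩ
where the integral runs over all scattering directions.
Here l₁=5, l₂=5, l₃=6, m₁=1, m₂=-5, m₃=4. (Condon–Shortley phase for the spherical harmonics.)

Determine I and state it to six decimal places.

Rules hold: Σm=0, L=16 even, 0≤6≤10.
N = 11·11·13 = 1573
Δ = 4!·6!·6!/17! = 1/28588560
Racah Σ t=0..4: t=0:+1/345600 t=1:−1/13824 t=2:+1/5184 t=3:−1/13824 t=4:+1/345600 = 7/129600
⇒ 3j(5 5 6; 0 0 0)² = 80/7293, sgn +1
Racah Σ t=0..0: t=0:+1/829440 = 1/829440
⇒ 3j(5 5 6; 1 -5 4)² = 225/9724, sgn +1
4πI² = N·(3j₀)²·(3jₘ)² = 1500/3757
I = +1·√(0.399255/4π) = 0.17824613

0.178246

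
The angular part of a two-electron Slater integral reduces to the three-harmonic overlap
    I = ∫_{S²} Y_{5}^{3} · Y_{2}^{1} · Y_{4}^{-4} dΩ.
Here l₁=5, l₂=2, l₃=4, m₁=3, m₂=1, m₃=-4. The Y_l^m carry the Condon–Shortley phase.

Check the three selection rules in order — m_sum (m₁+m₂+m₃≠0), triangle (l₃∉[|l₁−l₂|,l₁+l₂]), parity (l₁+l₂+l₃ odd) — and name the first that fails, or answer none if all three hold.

Σmᵢ = 0  ✓
l₃∈[|l₁−l₂|,l₁+l₂]=[3,7], have l₃=4  ✓
Σlᵢ = 11 ⇒ odd  ✗

parity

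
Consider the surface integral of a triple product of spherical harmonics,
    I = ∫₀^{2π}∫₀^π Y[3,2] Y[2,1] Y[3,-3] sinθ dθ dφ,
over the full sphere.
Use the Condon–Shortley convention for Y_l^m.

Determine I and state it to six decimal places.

-0.210261

m-sum 0 ✓  L=8 even ✓  1≤3≤5 ✓
Π(2lᵢ+1) = 7×5×7 = 245
triangle coeff Δ(3,2,3) = 1/3780
Σ_t [0,2]: t=0:+1/24 t=1:−1/4 t=2:+1/24 = -1/6
(3j)²=4/105 [(3 2 3; 0 0 0)], sign=+1
Σ_t [1,1]: t=1:−1/48 = -1/48
(3j)²=5/84 [(3 2 3; 2 1 -3)], sign=-1
⇒ 4πI² = 5/9
I = (-1)√(5/9/(4π)) = -0.21026104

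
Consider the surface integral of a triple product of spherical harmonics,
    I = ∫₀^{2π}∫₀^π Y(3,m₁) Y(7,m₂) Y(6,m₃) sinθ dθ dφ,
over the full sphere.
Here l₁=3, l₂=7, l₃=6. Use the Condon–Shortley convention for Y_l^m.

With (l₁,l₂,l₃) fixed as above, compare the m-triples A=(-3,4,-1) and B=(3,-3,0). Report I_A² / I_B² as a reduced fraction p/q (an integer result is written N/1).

l's match ⇒ only the (l;m) 3-j factors differ between A and B.
A: triangle coeff Δ(3,7,6) = 1/2042040; Σ_t [4,4]: t=4:+1/1451520 = 1/1451520; (3j)²=75/3094 [(3 7 6; -3 4 -1)], sign=-1
B: triangle coeff Δ(3,7,6) = 1/2042040; Σ_t [0,0]: t=0:+1/829440 = 1/829440; (3j)²=225/9724 [(3 7 6; 3 -3 0)], sign=+1
I_A²/I_B² = (75/3094)/(225/9724) = 22/21

22/21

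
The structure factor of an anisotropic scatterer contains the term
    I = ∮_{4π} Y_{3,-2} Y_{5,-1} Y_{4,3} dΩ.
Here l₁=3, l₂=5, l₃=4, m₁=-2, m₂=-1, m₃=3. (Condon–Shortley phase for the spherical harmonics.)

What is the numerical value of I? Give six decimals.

Checks pass: Σm=0; 12 even; l₃=4∈[2,8].
(2·3+1)(2·5+1)(2·4+1) = 693
Δ: 4! 2! 6! / 13! → 1/180180
sum: t=1:−1/576 t=2:+1/144 t=3:−1/576 = 1/288
3j²(3 5 4; 0 0 0) = Δ·Π!·Σ² = 20/1001  (sign +1)
sum: t=3:−1/1440 t=4:+1/17280 = -11/17280
3j²(3 5 4; -2 -1 3) = Δ·Π!·Σ² = 11/468  (sign +1)
combine: 4πI² = 693·20/1001·11/468 = 55/169
take √, sign +1: I = 0.16092854

0.160929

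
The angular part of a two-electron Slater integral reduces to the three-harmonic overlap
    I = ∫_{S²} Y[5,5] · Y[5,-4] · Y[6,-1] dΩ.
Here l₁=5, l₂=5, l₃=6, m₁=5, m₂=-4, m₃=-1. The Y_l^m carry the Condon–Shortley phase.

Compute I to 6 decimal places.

-0.094319

m-sum 0 ✓  L=16 even ✓  0≤6≤10 ✓
Π(2lᵢ+1) = 11×11×13 = 1573
triangle coeff Δ(5,5,6) = 1/28588560
Σ_t [0,4]: t=0:+1/345600 t=1:−1/13824 t=2:+1/5184 t=3:−1/13824 t=4:+1/345600 = 7/129600
(3j)²=80/7293 [(5 5 6; 0 0 0)], sign=+1
Σ_t [0,0]: t=0:+1/2073600 = 1/2073600
(3j)²=63/9724 [(5 5 6; 5 -4 -1)], sign=-1
⇒ 4πI² = 420/3757
I = (-1)√(420/3757/(4π)) = -0.09431898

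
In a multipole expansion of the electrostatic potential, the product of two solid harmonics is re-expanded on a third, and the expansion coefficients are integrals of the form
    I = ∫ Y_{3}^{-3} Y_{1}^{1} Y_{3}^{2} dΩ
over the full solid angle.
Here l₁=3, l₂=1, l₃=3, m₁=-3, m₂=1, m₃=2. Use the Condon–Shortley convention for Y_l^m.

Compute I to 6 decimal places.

0.000000

L=7 odd ⇒ parity kills the (l;000) factor ⇒ I = 0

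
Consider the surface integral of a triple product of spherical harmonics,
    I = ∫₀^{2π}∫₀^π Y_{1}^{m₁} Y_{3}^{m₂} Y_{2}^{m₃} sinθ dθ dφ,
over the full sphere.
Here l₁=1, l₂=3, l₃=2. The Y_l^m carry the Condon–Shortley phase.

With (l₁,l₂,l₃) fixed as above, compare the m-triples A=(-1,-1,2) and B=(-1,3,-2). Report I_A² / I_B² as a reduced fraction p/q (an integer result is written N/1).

1/15

l's match ⇒ only the (l;m) 3-j factors differ between A and B.
A: triangle coeff Δ(1,3,2) = 1/105; Σ_t [2,2]: t=2:+1/48 = 1/48; (3j)²=1/105 [(1 3 2; -1 -1 2)], sign=+1
B: triangle coeff Δ(1,3,2) = 1/105; Σ_t [2,2]: t=2:+1/48 = 1/48; (3j)²=1/7 [(1 3 2; -1 3 -2)], sign=+1
I_A²/I_B² = (1/105)/(1/7) = 1/15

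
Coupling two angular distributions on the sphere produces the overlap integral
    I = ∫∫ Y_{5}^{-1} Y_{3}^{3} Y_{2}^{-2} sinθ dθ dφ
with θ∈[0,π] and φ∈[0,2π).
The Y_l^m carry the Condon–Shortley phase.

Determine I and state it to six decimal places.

m-sum 0 ✓  L=10 even ✓  2≤2≤8 ✓
Π(2lᵢ+1) = 11×7×5 = 385
triangle coeff Δ(5,3,2) = 1/2310
Σ_t [3,3]: t=3:−1/144 = -1/144
(3j)²=10/231 [(5 3 2; 0 0 0)], sign=-1
Σ_t [6,6]: t=6:+1/17280 = 1/17280
(3j)²=1/2310 [(5 3 2; -1 3 -2)], sign=+1
⇒ 4πI² = 5/693
I = (-1)√(5/693/(4π)) = -0.02396147

-0.023961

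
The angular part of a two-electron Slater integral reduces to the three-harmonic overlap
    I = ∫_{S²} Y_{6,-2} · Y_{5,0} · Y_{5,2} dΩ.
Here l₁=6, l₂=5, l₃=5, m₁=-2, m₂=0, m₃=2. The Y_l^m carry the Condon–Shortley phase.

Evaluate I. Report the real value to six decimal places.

-0.043391

Checks pass: Σm=0; 16 even; l₃=5∈[1,11].
(2·6+1)(2·5+1)(2·5+1) = 1573
Δ: 6! 6! 4! / 17! → 1/28588560
sum: t=1:−1/345600 t=2:+1/13824 t=3:−1/5184 t=4:+1/13824 t=5:−1/345600 = -7/129600
3j²(6 5 5; 0 0 0) = Δ·Π!·Σ² = 80/7293  (sign +1)
sum: t=2:+1/207360 t=3:−1/17280 t=4:+1/13824 t=5:−1/103680 = 1/103680
3j²(6 5 5; -2 0 2) = Δ·Π!·Σ² = 10/7293  (sign -1)
combine: 4πI² = 1573·80/7293·10/7293 = 800/33813
take √, sign -1: I = -0.04339086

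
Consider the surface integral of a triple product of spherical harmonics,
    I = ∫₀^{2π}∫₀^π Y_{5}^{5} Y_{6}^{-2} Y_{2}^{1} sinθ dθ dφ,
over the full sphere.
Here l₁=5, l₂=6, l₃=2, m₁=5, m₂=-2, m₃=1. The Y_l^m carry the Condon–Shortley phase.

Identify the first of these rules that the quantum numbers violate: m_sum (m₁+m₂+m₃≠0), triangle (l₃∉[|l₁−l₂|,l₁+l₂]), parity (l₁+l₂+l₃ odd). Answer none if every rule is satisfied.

m_sum

m₁+m₂+m₃ = 5 − 2 + 1 = 4  ✗
triangle: |5−6|=1 ≤ l₃=2 ≤ 5+6=11
parity: l₁+l₂+l₃ = 13 is odd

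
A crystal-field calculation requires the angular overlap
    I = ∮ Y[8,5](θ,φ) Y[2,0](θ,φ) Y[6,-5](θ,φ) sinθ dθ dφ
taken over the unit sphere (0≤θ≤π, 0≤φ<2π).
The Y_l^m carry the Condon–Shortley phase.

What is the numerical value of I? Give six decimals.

-0.129814

m-sum 0 ✓  L=16 even ✓  6≤6≤10 ✓
Π(2lᵢ+1) = 17×5×13 = 1105
triangle coeff Δ(8,2,6) = 1/30940
Σ_t [2,2]: t=2:+1/2073600 = 1/2073600
(3j)²=28/1105 [(8 2 6; 0 0 0)], sign=+1
Σ_t [2,2]: t=2:+1/159667200 = 1/159667200
(3j)²=9/1190 [(8 2 6; 5 0 -5)], sign=-1
⇒ 4πI² = 18/85
I = (-1)√(18/85/(4π)) = -0.12981410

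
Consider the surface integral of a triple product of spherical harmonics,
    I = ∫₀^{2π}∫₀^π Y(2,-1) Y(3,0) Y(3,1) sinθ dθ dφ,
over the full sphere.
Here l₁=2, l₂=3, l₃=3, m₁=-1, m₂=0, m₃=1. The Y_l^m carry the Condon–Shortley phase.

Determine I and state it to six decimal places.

Rules hold: Σm=0, L=8 even, 1≤3≤5.
N = 5·7·7 = 245
Δ = 2!·2!·4!/9! = 1/3780
Racah Σ t=0..2: t=0:+1/24 t=1:−1/4 t=2:+1/24 = -1/6
⇒ 3j(2 3 3; 0 0 0)² = 4/105, sgn +1
Racah Σ t=1..2: t=1:−1/8 t=2:+1/12 = -1/24
⇒ 3j(2 3 3; -1 0 1)² = 1/210, sgn -1
4πI² = N·(3j₀)²·(3jₘ)² = 2/45
I = -1·√(0.0444444/4π) = -0.05947080

-0.059471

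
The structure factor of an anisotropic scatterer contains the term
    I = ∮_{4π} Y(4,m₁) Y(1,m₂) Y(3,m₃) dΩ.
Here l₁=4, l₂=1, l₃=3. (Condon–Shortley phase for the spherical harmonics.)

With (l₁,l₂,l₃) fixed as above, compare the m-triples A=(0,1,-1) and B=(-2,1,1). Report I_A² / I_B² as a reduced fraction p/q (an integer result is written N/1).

Shared (l₁,l₂,l₃)=(4,1,3): N and (l;000)² cancel in I_A²/I_B².
A: Δ = 2!·6!·0!/9! = 1/252; Racah Σ t=2..2: t=2:+1/96 = 1/96; ⇒ 3j(4 1 3; 0 1 -1)² = 1/42, sgn +1
B: Δ = 2!·6!·0!/9! = 1/252; Racah Σ t=2..2: t=2:+1/96 = 1/96; ⇒ 3j(4 1 3; -2 1 1)² = 5/84, sgn +1
I_A²/I_B² = (1/42)/(5/84) = 2/5

2/5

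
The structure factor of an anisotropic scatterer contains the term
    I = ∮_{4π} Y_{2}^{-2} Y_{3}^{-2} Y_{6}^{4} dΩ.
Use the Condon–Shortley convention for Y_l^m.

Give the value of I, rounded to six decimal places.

0.000000

|2−3|≤6≤2+3 violated ⇒ I = 0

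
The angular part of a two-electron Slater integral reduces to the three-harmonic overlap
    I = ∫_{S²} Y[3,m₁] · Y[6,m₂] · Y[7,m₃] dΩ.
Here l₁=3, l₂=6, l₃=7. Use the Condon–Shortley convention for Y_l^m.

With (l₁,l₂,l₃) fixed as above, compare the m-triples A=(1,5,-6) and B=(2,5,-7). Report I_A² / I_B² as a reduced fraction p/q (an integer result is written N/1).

1/35

Shared (l₁,l₂,l₃)=(3,6,7): N and (l;000)² cancel in I_A²/I_B².
A: Δ = 2!·4!·10!/17! = 1/2042040; Racah Σ t=1..2: t=1:−1/21772800 t=2:+1/17418240 = 1/87091200; ⇒ 3j(3 6 7; 1 5 -6)² = 11/14280, sgn -1
B: Δ = 2!·4!·10!/17! = 1/2042040; Racah Σ t=1..1: t=1:−1/87091200 = -1/87091200; ⇒ 3j(3 6 7; 2 5 -7)² = 11/408, sgn -1
I_A²/I_B² = (11/14280)/(11/408) = 1/35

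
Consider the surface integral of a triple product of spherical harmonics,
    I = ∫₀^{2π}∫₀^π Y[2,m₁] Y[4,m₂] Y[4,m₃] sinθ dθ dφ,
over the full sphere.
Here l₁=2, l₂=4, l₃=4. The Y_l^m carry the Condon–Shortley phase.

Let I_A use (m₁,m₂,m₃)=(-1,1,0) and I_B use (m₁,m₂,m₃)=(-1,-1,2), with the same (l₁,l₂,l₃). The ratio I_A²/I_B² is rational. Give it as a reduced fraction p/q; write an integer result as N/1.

10/81

l's match ⇒ only the (l;m) 3-j factors differ between A and B.
A: triangle coeff Δ(2,4,4) = 1/13860; Σ_t [1,2]: t=1:−1/96 t=2:+1/72 = 1/288; (3j)²=1/462 [(2 4 4; -1 1 0)], sign=+1
B: triangle coeff Δ(2,4,4) = 1/13860; Σ_t [1,2]: t=1:−1/96 t=2:+1/240 = -1/160; (3j)²=27/1540 [(2 4 4; -1 -1 2)], sign=-1
I_A²/I_B² = (1/462)/(27/1540) = 10/81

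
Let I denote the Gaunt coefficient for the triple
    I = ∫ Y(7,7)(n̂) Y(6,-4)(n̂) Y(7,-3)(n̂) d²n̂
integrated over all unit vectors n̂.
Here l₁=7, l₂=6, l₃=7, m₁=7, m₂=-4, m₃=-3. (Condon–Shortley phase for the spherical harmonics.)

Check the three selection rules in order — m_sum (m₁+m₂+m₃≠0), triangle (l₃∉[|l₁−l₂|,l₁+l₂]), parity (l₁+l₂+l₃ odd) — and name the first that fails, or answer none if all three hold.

none

m₁+m₂+m₃ = 7 − 4 − 3 = 0  ✓
triangle: |7−6|=1 ≤ l₃=7 ≤ 7+6=13  ✓
parity: l₁+l₂+l₃ = 20 is even  ✓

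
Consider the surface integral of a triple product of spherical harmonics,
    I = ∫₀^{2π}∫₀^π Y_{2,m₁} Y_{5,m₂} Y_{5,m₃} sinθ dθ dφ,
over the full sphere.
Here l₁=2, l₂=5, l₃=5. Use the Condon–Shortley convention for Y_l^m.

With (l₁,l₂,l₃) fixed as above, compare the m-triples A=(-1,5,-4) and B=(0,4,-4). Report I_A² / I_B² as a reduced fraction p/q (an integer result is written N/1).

l's match ⇒ only the (l;m) 3-j factors differ between A and B.
A: triangle coeff Δ(2,5,5) = 1/38610; Σ_t [2,2]: t=2:+1/80640 = 1/80640; (3j)²=9/286 [(2 5 5; -1 5 -4)], sign=-1
B: triangle coeff Δ(2,5,5) = 1/38610; Σ_t [1,2]: t=1:−1/40320 t=2:+1/20160 = 1/40320; (3j)²=6/715 [(2 5 5; 0 4 -4)], sign=-1
I_A²/I_B² = (9/286)/(6/715) = 15/4

15/4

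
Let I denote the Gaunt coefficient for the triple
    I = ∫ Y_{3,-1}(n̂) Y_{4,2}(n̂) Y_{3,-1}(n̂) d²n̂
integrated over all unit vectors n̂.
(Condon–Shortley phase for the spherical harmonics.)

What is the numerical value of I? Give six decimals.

0.162193

m-sum 0 ✓  L=10 even ✓  1≤3≤7 ✓
Π(2lᵢ+1) = 7×9×7 = 441
triangle coeff Δ(3,4,3) = 1/34650
Σ_t [1,3]: t=1:−1/72 t=2:+1/16 t=3:−1/72 = 5/144
(3j)²=2/77 [(3 4 3; 0 0 0)], sign=-1
Σ_t [2,4]: t=2:+1/192 t=3:−1/36 t=4:+1/192 = -5/288
(3j)²=20/693 [(3 4 3; -1 2 -1)], sign=-1
⇒ 4πI² = 40/121
I = (+1)√(40/121/(4π)) = 0.16219310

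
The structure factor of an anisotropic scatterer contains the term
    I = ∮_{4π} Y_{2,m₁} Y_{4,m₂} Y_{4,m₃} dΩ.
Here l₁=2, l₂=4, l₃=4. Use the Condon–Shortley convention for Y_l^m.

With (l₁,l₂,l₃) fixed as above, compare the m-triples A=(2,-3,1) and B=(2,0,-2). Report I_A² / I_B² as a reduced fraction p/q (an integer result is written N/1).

Shared (l₁,l₂,l₃)=(2,4,4): N and (l;000)² cancel in I_A²/I_B².
A: Δ = 2!·2!·6!/11! = 1/13860; Racah Σ t=0..0: t=0:+1/480 = 1/480; ⇒ 3j(2 4 4; 2 -3 1)² = 3/110, sgn -1
B: Δ = 2!·2!·6!/11! = 1/13860; Racah Σ t=0..0: t=0:+1/192 = 1/192; ⇒ 3j(2 4 4; 2 0 -2)² = 3/77, sgn +1
I_A²/I_B² = (3/110)/(3/77) = 7/10

7/10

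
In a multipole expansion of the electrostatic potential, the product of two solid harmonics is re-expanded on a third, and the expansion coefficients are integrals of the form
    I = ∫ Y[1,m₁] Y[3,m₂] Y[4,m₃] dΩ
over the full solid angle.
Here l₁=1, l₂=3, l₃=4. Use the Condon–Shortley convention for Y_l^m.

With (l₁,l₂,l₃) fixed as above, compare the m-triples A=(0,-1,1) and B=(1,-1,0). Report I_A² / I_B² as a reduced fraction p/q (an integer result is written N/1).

5/2

Shared (l₁,l₂,l₃)=(1,3,4): N and (l;000)² cancel in I_A²/I_B².
A: Δ = 0!·2!·6!/9! = 1/252; Racah Σ t=0..0: t=0:+1/48 = 1/48; ⇒ 3j(1 3 4; 0 -1 1)² = 5/84, sgn -1
B: Δ = 0!·2!·6!/9! = 1/252; Racah Σ t=0..0: t=0:+1/96 = 1/96; ⇒ 3j(1 3 4; 1 -1 0)² = 1/42, sgn +1
I_A²/I_B² = (5/84)/(1/42) = 5/2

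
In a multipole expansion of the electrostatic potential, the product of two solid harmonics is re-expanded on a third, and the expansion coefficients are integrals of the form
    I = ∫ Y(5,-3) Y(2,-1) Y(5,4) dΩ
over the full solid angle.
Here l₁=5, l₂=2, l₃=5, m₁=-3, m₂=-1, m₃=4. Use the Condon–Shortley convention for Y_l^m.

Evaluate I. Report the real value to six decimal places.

0.196098

Rules hold: Σm=0, L=12 even, 3≤5≤7.
N = 11·5·11 = 605
Δ = 2!·8!·2!/13! = 1/38610
Racah Σ t=0..2: t=0:+1/2880 t=1:−1/576 t=2:+1/2880 = -1/960
⇒ 3j(5 2 5; 0 0 0)² = 10/429, sgn +1
Racah Σ t=0..1: t=0:+1/80640 t=1:−1/10080 = -1/11520
⇒ 3j(5 2 5; -3 -1 4)² = 49/1430, sgn +1
4πI² = N·(3j₀)²·(3jₘ)² = 245/507
I = +1·√(0.483235/4π) = 0.19609844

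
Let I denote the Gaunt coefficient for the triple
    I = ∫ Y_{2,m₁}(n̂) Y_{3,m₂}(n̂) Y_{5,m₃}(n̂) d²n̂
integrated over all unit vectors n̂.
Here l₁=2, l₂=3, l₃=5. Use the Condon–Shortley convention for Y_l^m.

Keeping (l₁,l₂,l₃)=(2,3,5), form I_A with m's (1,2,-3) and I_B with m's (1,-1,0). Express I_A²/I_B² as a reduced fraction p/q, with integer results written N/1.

56/25

Same 2,3,5: normalisation and zero-m 3j drop out of the ratio.
A: Δ: 0! 4! 6! / 11! → 1/2310; sum: t=0:+1/720 = 1/720; 3j²(2 3 5; 1 2 -3) = Δ·Π!·Σ² = 8/165  (sign +1)
B: Δ: 0! 4! 6! / 11! → 1/2310; sum: t=0:+1/288 = 1/288; 3j²(2 3 5; 1 -1 0) = Δ·Π!·Σ² = 5/231  (sign -1)
I_A²/I_B² = (8/165)/(5/231) = 56/25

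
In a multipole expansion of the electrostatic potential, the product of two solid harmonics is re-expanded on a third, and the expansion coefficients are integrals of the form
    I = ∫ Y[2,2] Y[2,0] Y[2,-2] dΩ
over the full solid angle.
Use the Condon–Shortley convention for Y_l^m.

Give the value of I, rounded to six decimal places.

m-sum 0 ✓  L=6 even ✓  0≤2≤4 ✓
Π(2lᵢ+1) = 5×5×5 = 125
triangle coeff Δ(2,2,2) = 1/630
Σ_t [0,2]: t=0:+1/8 t=1:−1/1 t=2:+1/8 = -3/4
(3j)²=2/35 [(2 2 2; 0 0 0)], sign=-1
Σ_t [0,0]: t=0:+1/8 = 1/8
(3j)²=2/35 [(2 2 2; 2 0 -2)], sign=+1
⇒ 4πI² = 20/49
I = (-1)√(20/49/(4π)) = -0.18022375

-0.180224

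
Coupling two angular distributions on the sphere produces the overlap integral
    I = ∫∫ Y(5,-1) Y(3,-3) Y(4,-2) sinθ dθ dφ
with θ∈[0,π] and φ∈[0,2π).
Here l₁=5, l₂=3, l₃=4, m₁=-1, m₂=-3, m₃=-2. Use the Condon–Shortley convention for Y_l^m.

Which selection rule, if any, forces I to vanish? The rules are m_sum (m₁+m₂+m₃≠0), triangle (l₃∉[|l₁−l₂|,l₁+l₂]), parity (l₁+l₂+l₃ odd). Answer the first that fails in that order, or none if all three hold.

azimuthal sum: -1 − 3 − 2 = -6  ✗
2 ≤ 4 ≤ 8 (triangle on l)
L = 5 + 3 + 4 = 12 (even)

m_sum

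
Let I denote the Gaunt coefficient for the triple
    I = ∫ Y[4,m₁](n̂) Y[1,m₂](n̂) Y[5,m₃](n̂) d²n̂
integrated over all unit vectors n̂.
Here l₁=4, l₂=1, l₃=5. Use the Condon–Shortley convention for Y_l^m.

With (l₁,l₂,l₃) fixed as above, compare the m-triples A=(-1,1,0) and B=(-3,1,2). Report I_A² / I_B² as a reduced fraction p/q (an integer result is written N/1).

Shared (l₁,l₂,l₃)=(4,1,5): N and (l;000)² cancel in I_A²/I_B².
A: Δ = 0!·8!·2!/11! = 1/495; Racah Σ t=0..0: t=0:+1/1440 = 1/1440; ⇒ 3j(4 1 5; -1 1 0)² = 2/99, sgn -1
B: Δ = 0!·8!·2!/11! = 1/495; Racah Σ t=0..0: t=0:+1/10080 = 1/10080; ⇒ 3j(4 1 5; -3 1 2)² = 1/165, sgn -1
I_A²/I_B² = (2/99)/(1/165) = 10/3

10/3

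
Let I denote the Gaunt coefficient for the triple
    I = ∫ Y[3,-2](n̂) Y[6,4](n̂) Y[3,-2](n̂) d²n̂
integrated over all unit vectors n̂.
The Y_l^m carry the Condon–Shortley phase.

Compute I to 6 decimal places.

m-sum 0 ✓  L=12 even ✓  3≤3≤9 ✓
Π(2lᵢ+1) = 7×13×7 = 637
triangle coeff Δ(3,6,3) = 1/12012
Σ_t [3,3]: t=3:−1/1296 = -1/1296
(3j)²=100/3003 [(3 6 3; 0 0 0)], sign=+1
Σ_t [5,5]: t=5:−1/14400 = -1/14400
(3j)²=6/143 [(3 6 3; -2 4 -2)], sign=+1
⇒ 4πI² = 1400/1573
I = (+1)√(1400/1573/(4π)) = 0.26613055

0.266131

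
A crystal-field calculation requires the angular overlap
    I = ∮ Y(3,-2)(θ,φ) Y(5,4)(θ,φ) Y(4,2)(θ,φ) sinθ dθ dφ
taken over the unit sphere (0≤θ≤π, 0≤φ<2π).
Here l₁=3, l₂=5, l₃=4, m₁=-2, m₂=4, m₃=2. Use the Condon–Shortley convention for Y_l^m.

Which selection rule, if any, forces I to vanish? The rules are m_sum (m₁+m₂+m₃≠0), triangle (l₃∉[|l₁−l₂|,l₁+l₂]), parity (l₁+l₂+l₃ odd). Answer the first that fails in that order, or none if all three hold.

m₁+m₂+m₃ = -2 + 4 + 2 = 4  ✗
triangle: |3−5|=2 ≤ l₃=4 ≤ 3+5=8
parity: l₁+l₂+l₃ = 12 is even

m_sum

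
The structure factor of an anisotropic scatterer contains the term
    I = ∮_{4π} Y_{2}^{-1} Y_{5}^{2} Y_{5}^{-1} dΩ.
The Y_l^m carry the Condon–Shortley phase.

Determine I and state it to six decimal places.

m-sum 0 ✓  L=12 even ✓  3≤5≤7 ✓
Π(2lᵢ+1) = 5×11×11 = 605
triangle coeff Δ(2,5,5) = 1/38610
Σ_t [0,2]: t=0:+1/2880 t=1:−1/576 t=2:+1/2880 = -1/960
(3j)²=10/429 [(2 5 5; 0 0 0)], sign=+1
Σ_t [1,2]: t=1:−1/2880 t=2:+1/1440 = 1/2880
(3j)²=7/715 [(2 5 5; -1 2 -1)], sign=+1
⇒ 4πI² = 70/507
I = (+1)√(70/507/(4π)) = 0.10481902

0.104819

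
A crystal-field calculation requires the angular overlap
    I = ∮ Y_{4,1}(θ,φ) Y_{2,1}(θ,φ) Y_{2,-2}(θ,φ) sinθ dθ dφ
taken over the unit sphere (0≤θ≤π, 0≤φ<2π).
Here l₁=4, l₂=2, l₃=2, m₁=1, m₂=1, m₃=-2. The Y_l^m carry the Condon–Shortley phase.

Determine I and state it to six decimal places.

-0.090112

Rules hold: Σm=0, L=8 even, 2≤2≤6.
N = 9·5·5 = 225
Δ = 4!·4!·0!/9! = 1/630
Racah Σ t=2..2: t=2:+1/16 = 1/16
⇒ 3j(4 2 2; 0 0 0)² = 2/35, sgn +1
Racah Σ t=3..3: t=3:−1/144 = -1/144
⇒ 3j(4 2 2; 1 1 -2)² = 1/126, sgn -1
4πI² = N·(3j₀)²·(3jₘ)² = 5/49
I = -1·√(0.102041/4π) = -0.09011188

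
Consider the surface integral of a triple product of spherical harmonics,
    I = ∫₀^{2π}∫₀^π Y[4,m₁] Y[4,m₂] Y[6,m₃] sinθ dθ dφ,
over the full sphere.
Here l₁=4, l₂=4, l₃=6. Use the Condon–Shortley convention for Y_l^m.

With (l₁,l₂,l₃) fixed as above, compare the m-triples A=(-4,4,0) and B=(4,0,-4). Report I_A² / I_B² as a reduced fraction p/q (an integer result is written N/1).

1/45

l's match ⇒ only the (l;m) 3-j factors differ between A and B.
A: triangle coeff Δ(4,4,6) = 1/1261260; Σ_t [2,2]: t=2:+1/1036800 = 1/1036800; (3j)²=4/6435 [(4 4 6; -4 4 0)], sign=+1
B: triangle coeff Δ(4,4,6) = 1/1261260; Σ_t [0,0]: t=0:+1/69120 = 1/69120; (3j)²=4/143 [(4 4 6; 4 0 -4)], sign=+1
I_A²/I_B² = (4/6435)/(4/143) = 1/45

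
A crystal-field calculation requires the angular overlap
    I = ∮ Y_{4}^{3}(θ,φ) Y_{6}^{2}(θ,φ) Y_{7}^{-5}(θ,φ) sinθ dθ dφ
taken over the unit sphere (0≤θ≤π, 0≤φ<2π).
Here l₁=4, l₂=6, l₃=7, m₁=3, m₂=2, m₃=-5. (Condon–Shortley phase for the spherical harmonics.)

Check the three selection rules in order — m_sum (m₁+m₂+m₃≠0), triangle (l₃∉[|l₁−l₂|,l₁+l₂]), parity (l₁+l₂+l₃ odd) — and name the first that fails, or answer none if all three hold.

Σmᵢ = 0  ✓
l₃∈[|l₁−l₂|,l₁+l₂]=[2,10], have l₃=7  ✓
Σlᵢ = 17 ⇒ odd  ✗

parity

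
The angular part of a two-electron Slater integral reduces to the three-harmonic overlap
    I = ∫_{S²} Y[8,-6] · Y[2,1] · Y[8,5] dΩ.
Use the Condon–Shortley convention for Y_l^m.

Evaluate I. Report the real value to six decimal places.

0.193241

Checks pass: Σm=0; 18 even; l₃=8∈[6,10].
(2·8+1)(2·2+1)(2·8+1) = 1445
Δ: 2! 14! 2! / 19! → 1/348840
sum: t=0:+1/116121600 t=1:−1/25401600 t=2:+1/116121600 = -1/45158400
3j²(8 2 8; 0 0 0) = Δ·Π!·Σ² = 24/1615  (sign -1)
sum: t=1:−1/12454041600 t=2:+1/1916006400 = 1/2264371200
3j²(8 2 8; -6 1 5) = Δ·Π!·Σ² = 847/38760  (sign -1)
combine: 4πI² = 1445·24/1615·847/38760 = 847/1805
take √, sign +1: I = 0.19324051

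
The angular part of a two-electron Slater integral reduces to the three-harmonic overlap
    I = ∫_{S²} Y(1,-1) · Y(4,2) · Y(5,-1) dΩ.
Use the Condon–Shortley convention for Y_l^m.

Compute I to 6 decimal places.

Checks pass: Σm=0; 10 even; l₃=5∈[3,5].
(2·1+1)(2·4+1)(2·5+1) = 297
Δ: 0! 2! 8! / 11! → 1/495
sum: t=0:+1/576 = 1/576
3j²(1 4 5; 0 0 0) = Δ·Π!·Σ² = 5/99  (sign -1)
sum: t=0:+1/2880 = 1/2880
3j²(1 4 5; -1 2 -1) = Δ·Π!·Σ² = 2/165  (sign +1)
combine: 4πI² = 297·5/99·2/165 = 2/11
take √, sign -1: I = -0.12028562

-0.120286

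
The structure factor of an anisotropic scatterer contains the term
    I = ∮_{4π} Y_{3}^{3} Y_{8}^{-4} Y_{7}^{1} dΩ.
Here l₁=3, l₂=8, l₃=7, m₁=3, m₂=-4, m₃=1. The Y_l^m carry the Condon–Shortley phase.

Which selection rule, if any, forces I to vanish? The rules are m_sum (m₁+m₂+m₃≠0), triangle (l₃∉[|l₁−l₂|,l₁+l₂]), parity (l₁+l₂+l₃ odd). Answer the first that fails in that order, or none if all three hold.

none

azimuthal sum: 3 − 4 + 1 = 0  ✓
5 ≤ 7 ≤ 11 (triangle on l)  ✓
L = 3 + 8 + 7 = 18 (even)  ✓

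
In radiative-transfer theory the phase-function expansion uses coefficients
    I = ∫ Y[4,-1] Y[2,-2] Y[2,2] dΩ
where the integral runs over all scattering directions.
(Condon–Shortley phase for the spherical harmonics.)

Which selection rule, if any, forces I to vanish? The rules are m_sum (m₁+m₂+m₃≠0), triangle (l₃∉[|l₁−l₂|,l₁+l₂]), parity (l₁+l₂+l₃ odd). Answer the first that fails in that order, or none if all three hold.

Σmᵢ = -1  ✗
l₃∈[|l₁−l₂|,l₁+l₂]=[2,6], have l₃=2
Σlᵢ = 8 ⇒ even

m_sum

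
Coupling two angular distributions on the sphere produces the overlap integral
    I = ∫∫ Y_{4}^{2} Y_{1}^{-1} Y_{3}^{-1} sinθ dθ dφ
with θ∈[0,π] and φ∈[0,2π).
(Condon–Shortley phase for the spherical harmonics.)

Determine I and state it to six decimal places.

Rules hold: Σm=0, L=8 even, 3≤3≤5.
N = 9·3·7 = 189
Δ = 2!·6!·0!/9! = 1/252
Racah Σ t=1..1: t=1:−1/36 = -1/36
⇒ 3j(4 1 3; 0 0 0)² = 4/63, sgn +1
Racah Σ t=0..0: t=0:+1/96 = 1/96
⇒ 3j(4 1 3; 2 -1 -1)² = 5/84, sgn +1
4πI² = N·(3j₀)²·(3jₘ)² = 5/7
I = +1·√(0.714286/4π) = 0.23841361

0.238414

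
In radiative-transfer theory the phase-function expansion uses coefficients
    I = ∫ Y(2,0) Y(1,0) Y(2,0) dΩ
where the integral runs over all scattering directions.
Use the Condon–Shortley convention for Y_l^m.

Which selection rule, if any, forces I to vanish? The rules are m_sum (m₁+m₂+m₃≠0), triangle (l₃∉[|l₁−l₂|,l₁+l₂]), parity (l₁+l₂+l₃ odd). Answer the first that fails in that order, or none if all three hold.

azimuthal sum: 0 + 0 + 0 = 0  ✓
1 ≤ 2 ≤ 3 (triangle on l)  ✓
L = 2 + 1 + 2 = 5 (odd)  ✗

parity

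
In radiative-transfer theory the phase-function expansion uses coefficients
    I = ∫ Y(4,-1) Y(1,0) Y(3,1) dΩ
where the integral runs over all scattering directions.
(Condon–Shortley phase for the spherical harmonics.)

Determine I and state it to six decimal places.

m-sum 0 ✓  L=8 even ✓  3≤3≤5 ✓
Π(2lᵢ+1) = 9×3×7 = 189
triangle coeff Δ(4,1,3) = 1/252
Σ_t [1,1]: t=1:−1/36 = -1/36
(3j)²=4/63 [(4 1 3; 0 0 0)], sign=+1
Σ_t [1,1]: t=1:−1/48 = -1/48
(3j)²=5/84 [(4 1 3; -1 0 1)], sign=-1
⇒ 4πI² = 5/7
I = (-1)√(5/7/(4π)) = -0.23841361

-0.238414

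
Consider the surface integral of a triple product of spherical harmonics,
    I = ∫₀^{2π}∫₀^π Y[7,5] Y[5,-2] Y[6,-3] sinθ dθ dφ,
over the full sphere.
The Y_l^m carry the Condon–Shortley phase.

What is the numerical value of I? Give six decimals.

-0.124673

m-sum 0 ✓  L=18 even ✓  2≤6≤12 ✓
Π(2lᵢ+1) = 15×11×13 = 2145
triangle coeff Δ(7,5,6) = 1/174594420
Σ_t [1,5]: t=1:−1/4147200 t=2:+1/207360 t=3:−1/82944 t=4:+1/207360 t=5:−1/4147200 = -1/345600
(3j)²=420/46189 [(7 5 6; 0 0 0)], sign=-1
Σ_t [0,2]: t=0:+1/6220800 t=1:−1/2419200 t=2:+1/11612160 = -29/174182400
(3j)²=841/83980 [(7 5 6; 5 -2 -3)], sign=+1
⇒ 4πI² = 264915/1356277
I = (-1)√(264915/1356277/(4π)) = -0.12467350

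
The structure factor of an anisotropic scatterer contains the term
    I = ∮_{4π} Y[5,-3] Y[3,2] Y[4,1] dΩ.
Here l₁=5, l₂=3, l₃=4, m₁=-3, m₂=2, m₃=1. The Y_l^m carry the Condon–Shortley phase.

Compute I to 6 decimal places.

-0.035836

Rules hold: Σm=0, L=12 even, 2≤4≤8.
N = 11·7·9 = 693
Δ = 4!·6!·2!/13! = 1/180180
Racah Σ t=1..3: t=1:−1/576 t=2:+1/144 t=3:−1/576 = 1/288
⇒ 3j(5 3 4; 0 0 0)² = 20/1001, sgn +1
Racah Σ t=3..4: t=3:−1/1440 t=4:+1/1152 = 1/5760
⇒ 3j(5 3 4; -3 2 1)² = 1/858, sgn -1
4πI² = N·(3j₀)²·(3jₘ)² = 30/1859
I = -1·√(0.0161377/4π) = -0.03583571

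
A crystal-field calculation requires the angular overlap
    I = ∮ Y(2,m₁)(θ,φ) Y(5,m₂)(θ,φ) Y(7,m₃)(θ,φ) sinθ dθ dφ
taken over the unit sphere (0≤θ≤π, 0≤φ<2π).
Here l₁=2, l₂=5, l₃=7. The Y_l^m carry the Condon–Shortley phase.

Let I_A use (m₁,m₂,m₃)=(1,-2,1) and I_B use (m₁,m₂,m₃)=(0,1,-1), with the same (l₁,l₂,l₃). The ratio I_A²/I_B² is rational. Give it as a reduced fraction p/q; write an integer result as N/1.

8/21

Shared (l₁,l₂,l₃)=(2,5,7): N and (l;000)² cancel in I_A²/I_B².
A: Δ = 0!·4!·10!/15! = 1/15015; Racah Σ t=0..0: t=0:+1/181440 = 1/181440; ⇒ 3j(2 5 7; 1 -2 1)² = 32/3003, sgn +1
B: Δ = 0!·4!·10!/15! = 1/15015; Racah Σ t=0..0: t=0:+1/69120 = 1/69120; ⇒ 3j(2 5 7; 0 1 -1)² = 4/143, sgn +1
I_A²/I_B² = (32/3003)/(4/143) = 8/21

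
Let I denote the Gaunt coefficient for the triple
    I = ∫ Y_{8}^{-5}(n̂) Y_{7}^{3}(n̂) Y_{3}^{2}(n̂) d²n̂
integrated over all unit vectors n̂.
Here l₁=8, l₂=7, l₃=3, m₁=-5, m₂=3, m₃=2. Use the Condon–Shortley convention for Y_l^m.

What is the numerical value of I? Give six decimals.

-0.085867

Rules hold: Σm=0, L=18 even, 1≤3≤15.
N = 17·15·7 = 1785
Δ = 12!·4!·2!/19! = 1/5290740
Racah Σ t=5..7: t=5:−1/7257600 t=6:+1/2073600 t=7:−1/7257600 = 1/4838400
⇒ 3j(8 7 3; 0 0 0)² = 252/20995, sgn -1
Racah Σ t=9..10: t=9:−1/52254720 t=10:+1/87091200 = -1/130636800
⇒ 3j(8 7 3; -5 3 2)² = 88/20349, sgn +1
4πI² = N·(3j₀)²·(3jₘ)² = 7392/79781
I = -1·√(0.0926536/4π) = -0.08586700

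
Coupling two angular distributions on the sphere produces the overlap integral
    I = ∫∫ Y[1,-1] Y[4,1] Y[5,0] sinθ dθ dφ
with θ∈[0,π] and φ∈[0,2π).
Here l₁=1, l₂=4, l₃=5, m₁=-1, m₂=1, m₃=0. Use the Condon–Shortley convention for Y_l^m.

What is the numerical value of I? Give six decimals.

0.155288

Checks pass: Σm=0; 10 even; l₃=5∈[3,5].
(2·1+1)(2·4+1)(2·5+1) = 297
Δ: 0! 2! 8! / 11! → 1/495
sum: t=0:+1/576 = 1/576
3j²(1 4 5; 0 0 0) = Δ·Π!·Σ² = 5/99  (sign -1)
sum: t=0:+1/1440 = 1/1440
3j²(1 4 5; -1 1 0) = Δ·Π!·Σ² = 2/99  (sign -1)
combine: 4πI² = 297·5/99·2/99 = 10/33
take √, sign +1: I = 0.15528807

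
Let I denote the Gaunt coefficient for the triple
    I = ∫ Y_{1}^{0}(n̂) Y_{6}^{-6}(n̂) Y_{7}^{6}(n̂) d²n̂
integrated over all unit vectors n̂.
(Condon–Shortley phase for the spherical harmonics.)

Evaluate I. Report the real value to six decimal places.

m-sum 0 ✓  L=14 even ✓  5≤7≤7 ✓
Π(2lᵢ+1) = 3×13×15 = 585
triangle coeff Δ(1,6,7) = 1/1365
Σ_t [0,0]: t=0:+1/518400 = 1/518400
(3j)²=7/195 [(1 6 7; 0 0 0)], sign=-1
Σ_t [0,0]: t=0:+1/479001600 = 1/479001600
(3j)²=1/105 [(1 6 7; 0 -6 6)], sign=-1
⇒ 4πI² = 1/5
I = (+1)√(1/5/(4π)) = 0.12615663

0.126157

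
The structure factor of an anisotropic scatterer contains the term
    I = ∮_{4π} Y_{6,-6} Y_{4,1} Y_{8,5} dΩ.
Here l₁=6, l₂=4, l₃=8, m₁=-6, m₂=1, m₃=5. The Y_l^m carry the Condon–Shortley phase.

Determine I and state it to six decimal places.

Rules hold: Σm=0, L=18 even, 2≤8≤10.
N = 13·9·17 = 1989
Δ = 2!·10!·6!/19! = 1/23279256
Racah Σ t=0..2: t=0:+1/1658880 t=1:−1/518400 t=2:+1/1658880 = -1/1382400
⇒ 3j(6 4 8; 0 0 0)² = 504/46189, sgn -1
Racah Σ t=2..2: t=2:+1/261273600 = 1/261273600
⇒ 3j(6 4 8; -6 1 5)² = 55/6783, sgn -1
4πI² = N·(3j₀)²·(3jₘ)² = 1080/6137
I = +1·√(0.175982/4π) = 0.11833927

0.118339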